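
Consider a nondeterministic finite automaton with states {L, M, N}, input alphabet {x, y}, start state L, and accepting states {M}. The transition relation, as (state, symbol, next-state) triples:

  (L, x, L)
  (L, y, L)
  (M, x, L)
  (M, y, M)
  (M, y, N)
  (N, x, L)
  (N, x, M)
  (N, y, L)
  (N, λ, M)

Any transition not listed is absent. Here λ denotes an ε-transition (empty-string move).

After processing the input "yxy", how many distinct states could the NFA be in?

1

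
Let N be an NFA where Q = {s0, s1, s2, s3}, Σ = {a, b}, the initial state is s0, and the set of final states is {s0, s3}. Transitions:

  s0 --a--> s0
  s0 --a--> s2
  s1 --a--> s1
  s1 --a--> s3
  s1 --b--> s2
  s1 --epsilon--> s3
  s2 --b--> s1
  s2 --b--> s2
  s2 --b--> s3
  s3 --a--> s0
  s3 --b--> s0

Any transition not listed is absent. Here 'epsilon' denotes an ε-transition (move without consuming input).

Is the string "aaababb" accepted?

Start in {s0}.
Read 'a': s0→{s0, s2}; now {s0, s2}.
Read 'a': s0→{s0, s2}, s2→∅; now {s0, s2}.
Read 'a': s0→{s0, s2}, s2→∅; now {s0, s2}.
Read 'b': s0→∅, s2→{s1, s2, s3}; now {s1, s2, s3}.
Read 'a': s1→{s1, s3}, s2→∅, s3→{s0}; now {s0, s1, s3}.
Read 'b': s0→∅, s1→{s2}, s3→{s0}; now {s0, s2}.
Read 'b': s0→∅, s2→{s1, s2, s3}; now {s1, s2, s3}.
The final set {s1, s2, s3} contains the accepting state s3.

Yes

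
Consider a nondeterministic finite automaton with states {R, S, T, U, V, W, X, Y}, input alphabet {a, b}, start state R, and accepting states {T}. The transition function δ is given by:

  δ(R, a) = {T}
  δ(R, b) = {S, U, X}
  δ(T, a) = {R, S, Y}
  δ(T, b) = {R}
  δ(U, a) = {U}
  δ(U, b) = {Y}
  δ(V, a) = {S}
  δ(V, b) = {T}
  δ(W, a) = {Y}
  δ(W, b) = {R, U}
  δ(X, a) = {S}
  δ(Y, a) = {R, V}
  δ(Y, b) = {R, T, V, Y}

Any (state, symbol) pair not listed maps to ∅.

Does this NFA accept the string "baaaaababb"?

Start in {R}.
Read 'b': {R} → {S, U, X}.
Read 'a': {S, U, X} → {S, U}.
Read 'a': {S, U} → {U}.
Read 'a': {U} → {U}.
Read 'a': {U} → {U}.
Read 'a': {U} → {U}.
Read 'b': {U} → {Y}.
Read 'a': {Y} → {R, V}.
Read 'b': {R, V} → {S, T, U, X}.
Read 'b': {S, T, U, X} → {R, Y}.
The final set {R, Y} contains no accepting state.

No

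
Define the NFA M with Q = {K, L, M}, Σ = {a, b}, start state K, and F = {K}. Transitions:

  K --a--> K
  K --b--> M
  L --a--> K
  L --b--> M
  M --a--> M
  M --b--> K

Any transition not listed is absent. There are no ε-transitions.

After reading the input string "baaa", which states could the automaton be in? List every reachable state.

{M}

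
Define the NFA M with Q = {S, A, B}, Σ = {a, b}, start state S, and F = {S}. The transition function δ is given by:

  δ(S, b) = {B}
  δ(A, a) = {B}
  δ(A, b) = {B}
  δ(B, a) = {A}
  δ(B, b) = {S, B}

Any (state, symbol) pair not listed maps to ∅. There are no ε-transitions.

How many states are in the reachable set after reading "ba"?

1

Start in {S}.
Read 'b': {S} → {B}.
Read 'a': {B} → {A}.
That set has 1 state.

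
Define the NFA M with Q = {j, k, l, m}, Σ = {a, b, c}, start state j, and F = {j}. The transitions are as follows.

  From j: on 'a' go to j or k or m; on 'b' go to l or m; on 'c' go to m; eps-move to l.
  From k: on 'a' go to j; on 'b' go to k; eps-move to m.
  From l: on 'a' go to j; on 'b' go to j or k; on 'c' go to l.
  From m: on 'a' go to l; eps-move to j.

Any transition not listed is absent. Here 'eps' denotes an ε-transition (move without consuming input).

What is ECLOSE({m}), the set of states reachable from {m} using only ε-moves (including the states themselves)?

Begin with {m}.
ε-move m → j; add j.
ε-move j → l; add l.

{j, l, m}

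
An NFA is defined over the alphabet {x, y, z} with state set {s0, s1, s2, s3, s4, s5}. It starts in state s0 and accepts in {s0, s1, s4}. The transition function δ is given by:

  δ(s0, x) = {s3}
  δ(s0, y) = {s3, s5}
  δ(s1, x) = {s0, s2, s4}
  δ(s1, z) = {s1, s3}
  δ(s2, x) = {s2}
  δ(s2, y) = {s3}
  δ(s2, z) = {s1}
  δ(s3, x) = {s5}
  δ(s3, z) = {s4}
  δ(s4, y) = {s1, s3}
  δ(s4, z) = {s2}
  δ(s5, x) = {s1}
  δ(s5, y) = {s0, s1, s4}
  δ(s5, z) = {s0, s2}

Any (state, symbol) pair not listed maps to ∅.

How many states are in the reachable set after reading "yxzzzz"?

4

Start in {s0}.
Read 'y': {s0} → {s3, s5}.
Read 'x': {s3, s5} → {s1, s5}.
Read 'z': {s1, s5} → {s0, s1, s2, s3}.
Read 'z': {s0, s1, s2, s3} → {s1, s3, s4}.
Read 'z': {s1, s3, s4} → {s1, s2, s3, s4}.
Read 'z': {s1, s2, s3, s4} → {s1, s2, s3, s4}.
That set has 4 states.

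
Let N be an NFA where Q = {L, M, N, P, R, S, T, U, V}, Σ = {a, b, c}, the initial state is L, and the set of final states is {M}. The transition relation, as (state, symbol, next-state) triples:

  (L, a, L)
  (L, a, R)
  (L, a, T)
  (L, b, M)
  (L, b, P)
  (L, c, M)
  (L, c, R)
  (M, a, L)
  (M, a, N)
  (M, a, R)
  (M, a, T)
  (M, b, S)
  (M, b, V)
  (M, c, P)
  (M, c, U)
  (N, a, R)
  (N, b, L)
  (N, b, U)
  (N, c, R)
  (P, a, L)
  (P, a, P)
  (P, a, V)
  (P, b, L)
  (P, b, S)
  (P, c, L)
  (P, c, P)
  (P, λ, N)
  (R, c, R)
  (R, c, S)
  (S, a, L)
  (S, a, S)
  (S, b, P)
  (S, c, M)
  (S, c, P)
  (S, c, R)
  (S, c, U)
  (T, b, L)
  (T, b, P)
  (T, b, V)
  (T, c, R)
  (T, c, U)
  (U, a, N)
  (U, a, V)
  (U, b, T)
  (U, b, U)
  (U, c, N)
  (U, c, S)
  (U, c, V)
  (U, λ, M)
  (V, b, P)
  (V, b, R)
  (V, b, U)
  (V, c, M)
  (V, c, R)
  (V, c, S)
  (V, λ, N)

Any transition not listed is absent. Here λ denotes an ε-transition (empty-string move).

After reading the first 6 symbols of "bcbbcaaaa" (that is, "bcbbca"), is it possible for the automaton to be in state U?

No

Start in {L}.
Read 'b': L→{M, P}; union {M, P}; ε-closure = {M, N, P}.
Read 'c': M→{P, U}, N→{R}, P→{L, P}; union {L, P, R, U}; ε-closure = {L, M, N, P, R, U}.
Read 'b': L→{M, P}, M→{S, V}, N→{L, U}, P→{L, S}, R→∅, U→{T, U}; union {L, M, P, S, T, U, V}; ε-closure = {L, M, N, P, S, T, U, V}.
Read 'b': L→{M, P}, M→{S, V}, N→{L, U}, P→{L, S}, S→{P}, T→{L, P, V}, U→{T, U}, V→{P, R, U}; union {L, M, P, R, S, T, U, V}; ε-closure = {L, M, N, P, R, S, T, U, V}.
Read 'c': L→{M, R}, M→{P, U}, N→{R}, P→{L, P}, R→{R, S}, S→{M, P, R, U}, T→{R, U}, U→{N, S, V}, V→{M, R, S}; now {L, M, N, P, R, S, U, V}.
Read 'a': L→{L, R, T}, M→{L, N, R, T}, N→{R}, P→{L, P, V}, R→∅, S→{L, S}, U→{N, V}, V→∅; now {L, N, P, R, S, T, V}.
State U is not in {L, N, P, R, S, T, V}.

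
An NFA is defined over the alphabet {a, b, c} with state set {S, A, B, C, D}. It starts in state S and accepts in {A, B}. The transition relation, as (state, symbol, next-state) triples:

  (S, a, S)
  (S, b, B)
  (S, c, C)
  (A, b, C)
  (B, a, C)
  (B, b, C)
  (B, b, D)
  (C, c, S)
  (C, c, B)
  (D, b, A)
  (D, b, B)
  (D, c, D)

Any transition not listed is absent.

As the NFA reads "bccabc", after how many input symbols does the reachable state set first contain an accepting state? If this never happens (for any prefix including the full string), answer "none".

1

Start in {S}.
Read 'b': S→{B}; now {B}.
None of the earlier sets intersect F, but {B} does.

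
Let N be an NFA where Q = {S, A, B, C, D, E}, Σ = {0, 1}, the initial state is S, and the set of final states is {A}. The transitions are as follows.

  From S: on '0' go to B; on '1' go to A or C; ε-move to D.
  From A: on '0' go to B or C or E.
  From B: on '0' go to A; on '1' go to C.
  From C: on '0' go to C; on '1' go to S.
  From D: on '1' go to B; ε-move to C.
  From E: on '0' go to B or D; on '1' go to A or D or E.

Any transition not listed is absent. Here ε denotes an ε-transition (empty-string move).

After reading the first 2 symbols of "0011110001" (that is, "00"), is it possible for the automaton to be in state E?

Start: ε-closure({S}) = {S, C, D}.
Read '0': {S, C, D} → {B, C}.
Read '0': {B, C} → {A, C}.
State E is not in {A, C}.

No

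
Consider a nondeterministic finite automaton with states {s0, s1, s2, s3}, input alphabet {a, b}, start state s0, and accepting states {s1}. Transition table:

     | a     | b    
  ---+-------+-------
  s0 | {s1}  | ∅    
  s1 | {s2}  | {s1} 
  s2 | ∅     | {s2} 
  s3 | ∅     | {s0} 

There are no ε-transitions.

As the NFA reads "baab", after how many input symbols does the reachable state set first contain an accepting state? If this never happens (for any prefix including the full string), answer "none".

none

Start in {s0}.
Read 'b': {s0} → ∅.
The set is empty and remains empty for the remaining 3 symbols.
No reachable set along the way intersects F.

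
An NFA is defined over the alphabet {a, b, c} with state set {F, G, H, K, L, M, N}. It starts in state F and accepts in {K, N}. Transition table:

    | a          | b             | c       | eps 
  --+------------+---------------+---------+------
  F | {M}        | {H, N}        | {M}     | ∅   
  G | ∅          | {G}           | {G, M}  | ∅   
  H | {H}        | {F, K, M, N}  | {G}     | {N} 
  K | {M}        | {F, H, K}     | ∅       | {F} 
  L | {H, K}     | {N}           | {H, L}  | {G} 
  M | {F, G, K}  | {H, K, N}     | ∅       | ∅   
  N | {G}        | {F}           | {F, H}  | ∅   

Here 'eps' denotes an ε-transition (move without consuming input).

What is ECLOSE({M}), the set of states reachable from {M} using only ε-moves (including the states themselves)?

{M}

Begin with {M}.
No ε-moves leave this set, so the closure equals the set itself.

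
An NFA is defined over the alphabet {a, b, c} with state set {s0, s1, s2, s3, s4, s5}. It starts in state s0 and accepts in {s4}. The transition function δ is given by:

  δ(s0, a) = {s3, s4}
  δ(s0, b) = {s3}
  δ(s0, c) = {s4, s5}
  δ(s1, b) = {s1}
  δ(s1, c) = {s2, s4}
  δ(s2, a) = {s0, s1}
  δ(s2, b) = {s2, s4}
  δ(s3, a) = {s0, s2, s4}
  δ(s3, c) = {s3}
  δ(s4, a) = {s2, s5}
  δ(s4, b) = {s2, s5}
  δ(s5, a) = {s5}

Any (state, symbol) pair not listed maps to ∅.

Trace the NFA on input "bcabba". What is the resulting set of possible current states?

Start in {s0}.
Read 'b': {s0} → {s3}.
Read 'c': {s3} → {s3}.
Read 'a': {s3} → {s0, s2, s4}.
Read 'b': {s0, s2, s4} → {s2, s3, s4, s5}.
Read 'b': {s2, s3, s4, s5} → {s2, s4, s5}.
Read 'a': {s2, s4, s5} → {s0, s1, s2, s5}.

{s0, s1, s2, s5}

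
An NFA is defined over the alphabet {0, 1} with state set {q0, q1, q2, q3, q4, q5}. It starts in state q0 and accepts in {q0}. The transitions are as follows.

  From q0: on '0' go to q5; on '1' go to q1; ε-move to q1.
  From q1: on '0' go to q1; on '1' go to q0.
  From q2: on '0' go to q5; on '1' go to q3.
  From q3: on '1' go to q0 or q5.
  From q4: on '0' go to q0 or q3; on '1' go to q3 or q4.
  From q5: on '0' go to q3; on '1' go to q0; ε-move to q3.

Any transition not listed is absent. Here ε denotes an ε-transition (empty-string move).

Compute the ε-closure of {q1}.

{q1}

Begin with {q1}.
No ε-moves leave this set, so the closure equals the set itself.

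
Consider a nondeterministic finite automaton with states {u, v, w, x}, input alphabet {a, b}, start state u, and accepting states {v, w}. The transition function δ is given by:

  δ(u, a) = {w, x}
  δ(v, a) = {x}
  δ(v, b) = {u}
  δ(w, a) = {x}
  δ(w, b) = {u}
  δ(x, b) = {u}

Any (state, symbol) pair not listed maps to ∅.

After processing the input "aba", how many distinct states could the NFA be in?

2

Start in {u}.
Read 'a': u→{w, x}; now {w, x}.
Read 'b': w→{u}, x→{u}; now {u}.
Read 'a': u→{w, x}; now {w, x}.
That set has 2 states.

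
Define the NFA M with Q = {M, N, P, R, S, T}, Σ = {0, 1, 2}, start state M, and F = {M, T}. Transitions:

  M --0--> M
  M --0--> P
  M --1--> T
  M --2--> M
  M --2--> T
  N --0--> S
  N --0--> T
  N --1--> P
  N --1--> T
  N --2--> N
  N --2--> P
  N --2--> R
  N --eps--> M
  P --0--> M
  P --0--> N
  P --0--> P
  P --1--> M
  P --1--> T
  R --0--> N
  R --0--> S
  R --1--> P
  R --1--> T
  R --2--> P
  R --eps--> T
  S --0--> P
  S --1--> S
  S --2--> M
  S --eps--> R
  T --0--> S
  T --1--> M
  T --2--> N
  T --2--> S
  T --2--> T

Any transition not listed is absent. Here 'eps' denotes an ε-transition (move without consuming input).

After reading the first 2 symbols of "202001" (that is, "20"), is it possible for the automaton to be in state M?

Yes

Start in {M}.
Read '2': {M} → {M, T}.
Read '0': {M, T} → {M, P, R, S, T}.
State M is in {M, P, R, S, T}.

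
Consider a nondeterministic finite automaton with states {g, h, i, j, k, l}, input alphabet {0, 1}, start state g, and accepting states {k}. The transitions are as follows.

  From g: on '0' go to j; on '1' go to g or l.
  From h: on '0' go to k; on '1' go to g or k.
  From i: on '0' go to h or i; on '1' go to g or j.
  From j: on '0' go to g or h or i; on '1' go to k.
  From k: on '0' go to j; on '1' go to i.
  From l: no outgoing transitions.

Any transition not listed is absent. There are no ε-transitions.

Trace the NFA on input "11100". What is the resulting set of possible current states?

{g, h, i}

Start in {g}.
Read '1': {g} → {g, l}.
Read '1': {g, l} → {g, l}.
Read '1': {g, l} → {g, l}.
Read '0': {g, l} → {j}.
Read '0': {j} → {g, h, i}.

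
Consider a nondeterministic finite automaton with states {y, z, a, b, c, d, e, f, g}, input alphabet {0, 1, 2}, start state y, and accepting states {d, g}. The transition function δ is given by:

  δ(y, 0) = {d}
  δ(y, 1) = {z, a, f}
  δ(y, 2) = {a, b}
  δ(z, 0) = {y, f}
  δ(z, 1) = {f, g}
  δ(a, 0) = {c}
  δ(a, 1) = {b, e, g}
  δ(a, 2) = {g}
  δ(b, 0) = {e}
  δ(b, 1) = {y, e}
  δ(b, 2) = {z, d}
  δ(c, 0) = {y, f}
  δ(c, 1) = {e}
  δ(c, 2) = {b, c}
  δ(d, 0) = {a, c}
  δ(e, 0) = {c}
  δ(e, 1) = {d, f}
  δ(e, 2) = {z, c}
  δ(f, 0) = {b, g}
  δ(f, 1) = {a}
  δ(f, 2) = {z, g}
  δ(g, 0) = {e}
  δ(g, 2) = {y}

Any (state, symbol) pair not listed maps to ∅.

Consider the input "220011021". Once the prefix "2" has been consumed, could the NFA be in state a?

Yes

Start in {y}.
Read '2': y→{a, b}; now {a, b}.
State a is in {a, b}.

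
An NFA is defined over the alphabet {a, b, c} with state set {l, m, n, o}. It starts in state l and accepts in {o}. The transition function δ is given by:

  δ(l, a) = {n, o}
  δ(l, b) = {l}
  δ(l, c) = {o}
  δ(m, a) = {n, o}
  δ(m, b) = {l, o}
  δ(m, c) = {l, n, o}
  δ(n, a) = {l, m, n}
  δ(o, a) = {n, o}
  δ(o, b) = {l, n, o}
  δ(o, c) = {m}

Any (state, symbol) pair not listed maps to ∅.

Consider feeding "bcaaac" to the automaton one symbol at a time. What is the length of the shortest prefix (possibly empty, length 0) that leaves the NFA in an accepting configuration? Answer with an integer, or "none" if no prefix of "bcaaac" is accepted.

2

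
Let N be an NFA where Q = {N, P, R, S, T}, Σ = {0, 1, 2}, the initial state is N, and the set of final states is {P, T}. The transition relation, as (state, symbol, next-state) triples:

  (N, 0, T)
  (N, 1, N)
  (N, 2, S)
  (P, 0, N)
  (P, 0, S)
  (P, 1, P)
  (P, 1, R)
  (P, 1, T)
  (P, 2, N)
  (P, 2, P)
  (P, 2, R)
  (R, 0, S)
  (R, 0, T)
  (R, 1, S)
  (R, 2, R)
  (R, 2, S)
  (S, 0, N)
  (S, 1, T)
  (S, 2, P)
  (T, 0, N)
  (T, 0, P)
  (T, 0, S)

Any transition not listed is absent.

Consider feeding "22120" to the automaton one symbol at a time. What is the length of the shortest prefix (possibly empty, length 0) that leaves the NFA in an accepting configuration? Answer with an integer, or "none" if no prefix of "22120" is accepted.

2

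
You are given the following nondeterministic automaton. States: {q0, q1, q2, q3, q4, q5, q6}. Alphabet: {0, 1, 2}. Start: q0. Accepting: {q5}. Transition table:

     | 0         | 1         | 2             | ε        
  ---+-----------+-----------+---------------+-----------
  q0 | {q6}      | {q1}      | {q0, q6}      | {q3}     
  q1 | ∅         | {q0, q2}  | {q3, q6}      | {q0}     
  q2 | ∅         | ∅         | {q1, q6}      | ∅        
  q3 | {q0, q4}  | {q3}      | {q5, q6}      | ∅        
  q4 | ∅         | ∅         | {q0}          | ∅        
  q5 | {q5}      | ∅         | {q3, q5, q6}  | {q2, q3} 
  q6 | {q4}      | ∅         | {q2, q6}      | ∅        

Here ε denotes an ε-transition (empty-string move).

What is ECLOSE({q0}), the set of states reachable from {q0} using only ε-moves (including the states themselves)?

{q0, q3}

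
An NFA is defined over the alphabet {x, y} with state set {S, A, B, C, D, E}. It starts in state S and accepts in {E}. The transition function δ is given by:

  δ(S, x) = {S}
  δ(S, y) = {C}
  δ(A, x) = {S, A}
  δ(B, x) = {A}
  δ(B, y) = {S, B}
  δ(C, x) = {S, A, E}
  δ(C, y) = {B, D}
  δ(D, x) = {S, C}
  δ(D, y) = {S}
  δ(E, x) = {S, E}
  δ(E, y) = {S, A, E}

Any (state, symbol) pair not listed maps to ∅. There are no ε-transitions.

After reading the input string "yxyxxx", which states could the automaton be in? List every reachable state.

Start in {S}.
Read 'y': S→{C}; now {C}.
Read 'x': C→{S, A, E}; now {S, A, E}.
Read 'y': S→{C}, A→∅, E→{S, A, E}; now {S, A, C, E}.
Read 'x': S→{S}, A→{S, A}, C→{S, A, E}, E→{S, E}; now {S, A, E}.
Read 'x': S→{S}, A→{S, A}, E→{S, E}; now {S, A, E}.
Read 'x': S→{S}, A→{S, A}, E→{S, E}; now {S, A, E}.

{S, A, E}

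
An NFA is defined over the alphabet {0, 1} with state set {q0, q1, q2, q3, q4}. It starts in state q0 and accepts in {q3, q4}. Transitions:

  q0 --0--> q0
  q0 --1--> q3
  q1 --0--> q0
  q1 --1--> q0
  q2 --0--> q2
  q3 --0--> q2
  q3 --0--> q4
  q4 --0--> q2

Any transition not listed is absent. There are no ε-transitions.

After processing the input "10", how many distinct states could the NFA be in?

Start in {q0}.
Read '1': q0→{q3}; now {q3}.
Read '0': q3→{q2, q4}; now {q2, q4}.
That set has 2 states.

2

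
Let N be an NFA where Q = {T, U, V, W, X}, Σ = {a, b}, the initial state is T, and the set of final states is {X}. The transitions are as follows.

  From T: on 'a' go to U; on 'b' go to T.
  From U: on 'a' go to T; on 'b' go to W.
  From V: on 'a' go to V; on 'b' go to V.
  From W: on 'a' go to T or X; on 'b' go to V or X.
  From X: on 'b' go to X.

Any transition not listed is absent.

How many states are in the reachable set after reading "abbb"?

2

Start in {T}.
Read 'a': {T} → {U}.
Read 'b': {U} → {W}.
Read 'b': {W} → {V, X}.
Read 'b': {V, X} → {V, X}.
That set has 2 states.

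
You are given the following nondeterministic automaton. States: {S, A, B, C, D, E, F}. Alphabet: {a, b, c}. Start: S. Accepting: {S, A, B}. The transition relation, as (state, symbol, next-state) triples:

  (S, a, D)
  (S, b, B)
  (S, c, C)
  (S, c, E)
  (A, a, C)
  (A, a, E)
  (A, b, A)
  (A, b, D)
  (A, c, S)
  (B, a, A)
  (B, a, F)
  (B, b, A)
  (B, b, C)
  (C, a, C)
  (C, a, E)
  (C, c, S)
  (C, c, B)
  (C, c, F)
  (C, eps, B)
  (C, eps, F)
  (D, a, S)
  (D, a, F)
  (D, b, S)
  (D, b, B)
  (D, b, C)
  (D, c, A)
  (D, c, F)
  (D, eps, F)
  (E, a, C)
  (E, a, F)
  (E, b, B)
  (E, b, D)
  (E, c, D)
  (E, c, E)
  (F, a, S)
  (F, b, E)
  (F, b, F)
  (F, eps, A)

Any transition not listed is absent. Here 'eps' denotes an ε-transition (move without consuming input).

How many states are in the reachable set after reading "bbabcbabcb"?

Start in {S}.
Read 'b': S→{B}; now {B}.
Read 'b': B→{A, C}; union {A, C}; ε-closure = {A, B, C, F}.
Read 'a': A→{C, E}, B→{A, F}, C→{C, E}, F→{S}; union {S, A, C, E, F}; ε-closure = {S, A, B, C, E, F}.
Read 'b': S→{B}, A→{A, D}, B→{A, C}, C→∅, E→{B, D}, F→{E, F}; now {A, B, C, D, E, F}.
Read 'c': A→{S}, B→∅, C→{S, B, F}, D→{A, F}, E→{D, E}, F→∅; now {S, A, B, D, E, F}.
Read 'b': S→{B}, A→{A, D}, B→{A, C}, D→{S, B, C}, E→{B, D}, F→{E, F}; now {S, A, B, C, D, E, F}.
Read 'a': S→{D}, A→{C, E}, B→{A, F}, C→{C, E}, D→{S, F}, E→{C, F}, F→{S}; union {S, A, C, D, E, F}; ε-closure = {S, A, B, C, D, E, F}.
Read 'b': S→{B}, A→{A, D}, B→{A, C}, C→∅, D→{S, B, C}, E→{B, D}, F→{E, F}; now {S, A, B, C, D, E, F}.
Read 'c': S→{C, E}, A→{S}, B→∅, C→{S, B, F}, D→{A, F}, E→{D, E}, F→∅; now {S, A, B, C, D, E, F}.
Read 'b': S→{B}, A→{A, D}, B→{A, C}, C→∅, D→{S, B, C}, E→{B, D}, F→{E, F}; now {S, A, B, C, D, E, F}.
That set has 7 states.

7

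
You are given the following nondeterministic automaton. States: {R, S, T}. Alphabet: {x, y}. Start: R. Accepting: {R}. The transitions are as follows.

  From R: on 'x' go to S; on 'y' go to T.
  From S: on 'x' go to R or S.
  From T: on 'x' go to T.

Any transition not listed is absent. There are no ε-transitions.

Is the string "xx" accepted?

Yes

Start in {R}.
Read 'x': {R} → {S}.
Read 'x': {S} → {R, S}.
The final set {R, S} contains the accepting state R.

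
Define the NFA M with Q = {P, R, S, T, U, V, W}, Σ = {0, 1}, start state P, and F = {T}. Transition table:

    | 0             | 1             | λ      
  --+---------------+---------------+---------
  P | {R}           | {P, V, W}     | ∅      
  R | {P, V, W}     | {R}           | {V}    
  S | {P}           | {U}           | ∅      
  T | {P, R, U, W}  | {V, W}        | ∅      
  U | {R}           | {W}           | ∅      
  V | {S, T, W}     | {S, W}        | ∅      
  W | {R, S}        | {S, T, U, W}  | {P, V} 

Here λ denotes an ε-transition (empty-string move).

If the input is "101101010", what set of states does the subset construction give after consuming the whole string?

{P, R, S, T, U, V, W}

Start in {P}.
Read '1': P→{P, V, W}; now {P, V, W}.
Read '0': P→{R}, V→{S, T, W}, W→{R, S}; union {R, S, T, W}; ε-closure = {P, R, S, T, V, W}.
Read '1': P→{P, V, W}, R→{R}, S→{U}, T→{V, W}, V→{S, W}, W→{S, T, U, W}; now {P, R, S, T, U, V, W}.
Read '1': P→{P, V, W}, R→{R}, S→{U}, T→{V, W}, U→{W}, V→{S, W}, W→{S, T, U, W}; now {P, R, S, T, U, V, W}.
Read '0': P→{R}, R→{P, V, W}, S→{P}, T→{P, R, U, W}, U→{R}, V→{S, T, W}, W→{R, S}; now {P, R, S, T, U, V, W}.
Read '1': P→{P, V, W}, R→{R}, S→{U}, T→{V, W}, U→{W}, V→{S, W}, W→{S, T, U, W}; now {P, R, S, T, U, V, W}.
Read '0': P→{R}, R→{P, V, W}, S→{P}, T→{P, R, U, W}, U→{R}, V→{S, T, W}, W→{R, S}; now {P, R, S, T, U, V, W}.
Read '1': P→{P, V, W}, R→{R}, S→{U}, T→{V, W}, U→{W}, V→{S, W}, W→{S, T, U, W}; now {P, R, S, T, U, V, W}.
Read '0': P→{R}, R→{P, V, W}, S→{P}, T→{P, R, U, W}, U→{R}, V→{S, T, W}, W→{R, S}; now {P, R, S, T, U, V, W}.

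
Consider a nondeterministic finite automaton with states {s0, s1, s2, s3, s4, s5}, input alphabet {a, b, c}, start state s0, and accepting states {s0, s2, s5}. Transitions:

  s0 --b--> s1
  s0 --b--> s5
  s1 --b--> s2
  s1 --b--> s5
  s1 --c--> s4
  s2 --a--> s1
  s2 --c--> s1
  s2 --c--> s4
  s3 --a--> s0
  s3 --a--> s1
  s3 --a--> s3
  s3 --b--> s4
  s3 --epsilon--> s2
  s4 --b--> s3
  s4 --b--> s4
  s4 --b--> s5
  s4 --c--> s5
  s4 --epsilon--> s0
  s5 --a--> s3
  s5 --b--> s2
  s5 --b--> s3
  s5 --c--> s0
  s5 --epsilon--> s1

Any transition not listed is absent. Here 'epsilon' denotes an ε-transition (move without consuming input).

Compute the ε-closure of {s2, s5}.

{s1, s2, s5}

Begin with {s2, s5}.
ε-move s5 → s1; add s1.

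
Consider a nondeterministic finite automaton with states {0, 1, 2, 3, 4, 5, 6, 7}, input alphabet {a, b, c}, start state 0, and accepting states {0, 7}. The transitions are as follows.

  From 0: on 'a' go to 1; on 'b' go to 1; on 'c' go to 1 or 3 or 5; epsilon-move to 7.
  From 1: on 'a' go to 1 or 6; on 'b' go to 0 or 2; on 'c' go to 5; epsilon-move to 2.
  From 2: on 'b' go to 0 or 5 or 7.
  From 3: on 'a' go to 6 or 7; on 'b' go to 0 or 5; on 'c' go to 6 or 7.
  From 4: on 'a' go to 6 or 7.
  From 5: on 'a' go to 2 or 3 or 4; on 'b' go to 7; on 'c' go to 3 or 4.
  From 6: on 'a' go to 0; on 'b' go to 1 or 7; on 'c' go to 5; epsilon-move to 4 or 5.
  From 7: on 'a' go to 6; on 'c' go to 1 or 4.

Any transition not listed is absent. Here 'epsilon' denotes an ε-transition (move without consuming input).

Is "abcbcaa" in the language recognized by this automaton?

Yes

Start: ε-closure({0}) = {0, 7}.
Read 'a': 0→{1}, 7→{6}; union {1, 6}; ε-closure = {1, 2, 4, 5, 6}.
Read 'b': 1→{0, 2}, 2→{0, 5, 7}, 4→∅, 5→{7}, 6→{1, 7}; now {0, 1, 2, 5, 7}.
Read 'c': 0→{1, 3, 5}, 1→{5}, 2→∅, 5→{3, 4}, 7→{1, 4}; union {1, 3, 4, 5}; ε-closure = {1, 2, 3, 4, 5}.
Read 'b': 1→{0, 2}, 2→{0, 5, 7}, 3→{0, 5}, 4→∅, 5→{7}; now {0, 2, 5, 7}.
Read 'c': 0→{1, 3, 5}, 2→∅, 5→{3, 4}, 7→{1, 4}; union {1, 3, 4, 5}; ε-closure = {1, 2, 3, 4, 5}.
Read 'a': 1→{1, 6}, 2→∅, 3→{6, 7}, 4→{6, 7}, 5→{2, 3, 4}; union {1, 2, 3, 4, 6, 7}; ε-closure = {1, 2, 3, 4, 5, 6, 7}.
Read 'a': 1→{1, 6}, 2→∅, 3→{6, 7}, 4→{6, 7}, 5→{2, 3, 4}, 6→{0}, 7→{6}; union {0, 1, 2, 3, 4, 6, 7}; ε-closure = {0, 1, 2, 3, 4, 5, 6, 7}.
The final set {0, 1, 2, 3, 4, 5, 6, 7} contains the accepting states 0, 7.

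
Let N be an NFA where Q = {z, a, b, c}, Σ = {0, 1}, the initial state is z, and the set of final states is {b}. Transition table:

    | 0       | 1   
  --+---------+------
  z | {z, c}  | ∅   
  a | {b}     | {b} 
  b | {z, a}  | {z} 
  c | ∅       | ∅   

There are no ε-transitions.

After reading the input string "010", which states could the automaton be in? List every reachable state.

∅

Start in {z}.
Read '0': z→{z, c}; now {z, c}.
Read '1': z→∅, c→∅; now ∅.
The set is empty and remains empty for the remaining 1 symbol.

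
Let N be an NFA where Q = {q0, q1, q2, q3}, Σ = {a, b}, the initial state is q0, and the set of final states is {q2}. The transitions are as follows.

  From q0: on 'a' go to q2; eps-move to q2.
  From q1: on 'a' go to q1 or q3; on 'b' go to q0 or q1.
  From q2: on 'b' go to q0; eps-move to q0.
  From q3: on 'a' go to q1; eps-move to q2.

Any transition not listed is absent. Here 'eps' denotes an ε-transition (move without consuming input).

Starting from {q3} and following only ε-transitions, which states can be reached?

{q0, q2, q3}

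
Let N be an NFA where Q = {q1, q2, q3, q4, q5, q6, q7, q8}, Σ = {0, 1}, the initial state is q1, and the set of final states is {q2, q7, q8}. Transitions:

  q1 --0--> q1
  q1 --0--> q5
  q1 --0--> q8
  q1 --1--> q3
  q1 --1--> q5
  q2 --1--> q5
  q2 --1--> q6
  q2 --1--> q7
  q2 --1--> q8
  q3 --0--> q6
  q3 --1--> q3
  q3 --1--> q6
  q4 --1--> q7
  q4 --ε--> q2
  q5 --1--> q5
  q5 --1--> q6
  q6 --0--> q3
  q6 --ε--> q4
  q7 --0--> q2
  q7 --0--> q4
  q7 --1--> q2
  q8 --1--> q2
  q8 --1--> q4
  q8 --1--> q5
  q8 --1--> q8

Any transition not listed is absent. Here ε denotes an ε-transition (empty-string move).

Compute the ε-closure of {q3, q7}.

{q3, q7}

Begin with {q3, q7}.
No ε-moves leave this set, so the closure equals the set itself.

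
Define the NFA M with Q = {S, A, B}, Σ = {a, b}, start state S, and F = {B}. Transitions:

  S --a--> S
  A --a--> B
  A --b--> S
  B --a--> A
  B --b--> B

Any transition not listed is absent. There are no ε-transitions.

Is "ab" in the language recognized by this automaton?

No

Start in {S}.
Read 'a': {S} → {S}.
Read 'b': {S} → ∅.
The final set ∅ contains no accepting state.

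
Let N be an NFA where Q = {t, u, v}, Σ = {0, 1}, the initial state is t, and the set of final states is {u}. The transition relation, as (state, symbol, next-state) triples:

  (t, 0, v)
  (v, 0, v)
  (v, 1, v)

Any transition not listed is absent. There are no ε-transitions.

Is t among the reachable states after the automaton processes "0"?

No

Start in {t}.
Read '0': {t} → {v}.
State t is not in {v}.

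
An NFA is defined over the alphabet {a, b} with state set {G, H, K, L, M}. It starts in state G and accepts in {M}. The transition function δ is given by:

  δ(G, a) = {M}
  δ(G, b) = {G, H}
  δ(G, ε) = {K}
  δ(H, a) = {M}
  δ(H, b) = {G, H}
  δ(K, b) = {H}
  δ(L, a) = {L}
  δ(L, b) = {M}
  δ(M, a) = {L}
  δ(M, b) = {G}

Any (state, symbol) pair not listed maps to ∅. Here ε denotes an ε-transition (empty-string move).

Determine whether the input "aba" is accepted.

Yes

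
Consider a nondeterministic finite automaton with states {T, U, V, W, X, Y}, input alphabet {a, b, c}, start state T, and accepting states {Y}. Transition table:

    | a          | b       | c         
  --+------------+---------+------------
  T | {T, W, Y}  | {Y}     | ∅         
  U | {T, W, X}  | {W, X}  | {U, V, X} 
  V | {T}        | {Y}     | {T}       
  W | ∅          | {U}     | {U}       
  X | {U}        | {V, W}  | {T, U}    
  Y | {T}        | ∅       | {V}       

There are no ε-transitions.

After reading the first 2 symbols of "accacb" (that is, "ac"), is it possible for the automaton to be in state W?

Start in {T}.
Read 'a': {T} → {T, W, Y}.
Read 'c': {T, W, Y} → {U, V}.
State W is not in {U, V}.

No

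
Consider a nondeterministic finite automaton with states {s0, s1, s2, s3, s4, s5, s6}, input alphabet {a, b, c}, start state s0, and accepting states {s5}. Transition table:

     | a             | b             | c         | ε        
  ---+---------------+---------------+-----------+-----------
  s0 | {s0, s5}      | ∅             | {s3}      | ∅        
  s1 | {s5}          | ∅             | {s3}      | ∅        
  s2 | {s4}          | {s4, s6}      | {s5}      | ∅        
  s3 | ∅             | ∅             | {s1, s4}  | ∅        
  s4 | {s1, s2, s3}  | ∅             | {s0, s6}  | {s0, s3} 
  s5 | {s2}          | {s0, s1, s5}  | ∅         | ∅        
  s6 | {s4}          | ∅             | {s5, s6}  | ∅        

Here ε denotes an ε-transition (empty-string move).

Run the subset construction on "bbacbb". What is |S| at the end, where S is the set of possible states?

0

Start in {s0}.
Read 'b': s0→∅; now ∅.
The set is empty and remains empty for the remaining 5 symbols.
That set has 0 states.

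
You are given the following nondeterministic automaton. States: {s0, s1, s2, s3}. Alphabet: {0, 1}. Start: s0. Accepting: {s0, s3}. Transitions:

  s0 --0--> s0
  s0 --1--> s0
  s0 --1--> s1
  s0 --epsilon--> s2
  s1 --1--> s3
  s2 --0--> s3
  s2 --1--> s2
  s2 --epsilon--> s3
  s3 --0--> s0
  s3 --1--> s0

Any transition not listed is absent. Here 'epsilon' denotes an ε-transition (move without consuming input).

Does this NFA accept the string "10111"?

Start: ε-closure({s0}) = {s0, s2, s3}.
Read '1': s0→{s0, s1}, s2→{s2}, s3→{s0}; union {s0, s1, s2}; ε-closure = {s0, s1, s2, s3}.
Read '0': s0→{s0}, s1→∅, s2→{s3}, s3→{s0}; union {s0, s3}; ε-closure = {s0, s2, s3}.
Read '1': s0→{s0, s1}, s2→{s2}, s3→{s0}; union {s0, s1, s2}; ε-closure = {s0, s1, s2, s3}.
Read '1': s0→{s0, s1}, s1→{s3}, s2→{s2}, s3→{s0}; now {s0, s1, s2, s3}.
Read '1': s0→{s0, s1}, s1→{s3}, s2→{s2}, s3→{s0}; now {s0, s1, s2, s3}.
The final set {s0, s1, s2, s3} contains the accepting states s0, s3.

Yes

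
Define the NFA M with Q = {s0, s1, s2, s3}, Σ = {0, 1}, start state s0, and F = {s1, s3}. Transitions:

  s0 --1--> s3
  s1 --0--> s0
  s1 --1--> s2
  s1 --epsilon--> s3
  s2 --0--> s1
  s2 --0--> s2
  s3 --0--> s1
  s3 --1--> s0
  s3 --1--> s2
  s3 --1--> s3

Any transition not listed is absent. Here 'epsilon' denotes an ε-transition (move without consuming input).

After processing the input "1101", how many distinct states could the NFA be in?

Start in {s0}.
Read '1': s0→{s3}; now {s3}.
Read '1': s3→{s0, s2, s3}; now {s0, s2, s3}.
Read '0': s0→∅, s2→{s1, s2}, s3→{s1}; union {s1, s2}; ε-closure = {s1, s2, s3}.
Read '1': s1→{s2}, s2→∅, s3→{s0, s2, s3}; now {s0, s2, s3}.
That set has 3 states.

3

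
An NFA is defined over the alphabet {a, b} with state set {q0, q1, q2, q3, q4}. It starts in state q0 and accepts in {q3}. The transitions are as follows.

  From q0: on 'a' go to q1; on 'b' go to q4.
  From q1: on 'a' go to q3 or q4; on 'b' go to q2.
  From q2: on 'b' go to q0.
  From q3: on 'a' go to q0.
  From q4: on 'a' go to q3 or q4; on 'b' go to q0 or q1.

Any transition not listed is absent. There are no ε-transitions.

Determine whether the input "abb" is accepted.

No

Start in {q0}.
Read 'a': q0→{q1}; now {q1}.
Read 'b': q1→{q2}; now {q2}.
Read 'b': q2→{q0}; now {q0}.
The final set {q0} contains no accepting state.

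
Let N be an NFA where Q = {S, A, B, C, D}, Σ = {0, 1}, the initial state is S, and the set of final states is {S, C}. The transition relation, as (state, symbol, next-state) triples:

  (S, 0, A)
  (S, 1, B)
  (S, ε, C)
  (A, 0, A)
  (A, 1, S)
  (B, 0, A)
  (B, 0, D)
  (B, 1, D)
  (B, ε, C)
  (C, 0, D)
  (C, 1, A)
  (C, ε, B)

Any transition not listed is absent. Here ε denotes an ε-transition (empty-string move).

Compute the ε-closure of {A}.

Begin with {A}.
No ε-moves leave this set, so the closure equals the set itself.

{A}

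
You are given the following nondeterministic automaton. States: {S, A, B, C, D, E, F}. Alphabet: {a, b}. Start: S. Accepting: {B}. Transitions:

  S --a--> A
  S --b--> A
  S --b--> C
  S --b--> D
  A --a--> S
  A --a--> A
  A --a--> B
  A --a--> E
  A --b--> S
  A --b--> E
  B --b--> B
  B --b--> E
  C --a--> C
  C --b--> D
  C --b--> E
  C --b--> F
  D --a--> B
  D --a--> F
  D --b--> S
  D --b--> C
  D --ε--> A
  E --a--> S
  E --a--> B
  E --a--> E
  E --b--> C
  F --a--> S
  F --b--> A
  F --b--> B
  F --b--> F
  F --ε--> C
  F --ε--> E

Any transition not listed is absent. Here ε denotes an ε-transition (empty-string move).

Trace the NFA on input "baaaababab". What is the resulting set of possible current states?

Start in {S}.
Read 'b': {S} → {A, C, D}.
Read 'a': {A, C, D} → {S, A, B, C, E, F}.
Read 'a': {S, A, B, C, E, F} → {S, A, B, C, E}.
Read 'a': {S, A, B, C, E} → {S, A, B, C, E}.
Read 'a': {S, A, B, C, E} → {S, A, B, C, E}.
Read 'b': {S, A, B, C, E} → {S, A, B, C, D, E, F}.
Read 'a': {S, A, B, C, D, E, F} → {S, A, B, C, E, F}.
Read 'b': {S, A, B, C, E, F} → {S, A, B, C, D, E, F}.
Read 'a': {S, A, B, C, D, E, F} → {S, A, B, C, E, F}.
Read 'b': {S, A, B, C, E, F} → {S, A, B, C, D, E, F}.

{S, A, B, C, D, E, F}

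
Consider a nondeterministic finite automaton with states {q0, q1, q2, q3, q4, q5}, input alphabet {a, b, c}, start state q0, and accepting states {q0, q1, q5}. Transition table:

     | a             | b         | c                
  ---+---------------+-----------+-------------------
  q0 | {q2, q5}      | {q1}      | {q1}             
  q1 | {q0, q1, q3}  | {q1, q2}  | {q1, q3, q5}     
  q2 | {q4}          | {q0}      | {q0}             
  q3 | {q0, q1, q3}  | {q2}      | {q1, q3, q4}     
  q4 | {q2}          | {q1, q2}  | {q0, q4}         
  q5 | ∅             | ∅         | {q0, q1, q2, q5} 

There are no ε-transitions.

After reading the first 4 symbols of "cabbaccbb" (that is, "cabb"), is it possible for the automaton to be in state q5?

No

Start in {q0}.
Read 'c': q0→{q1}; now {q1}.
Read 'a': q1→{q0, q1, q3}; now {q0, q1, q3}.
Read 'b': q0→{q1}, q1→{q1, q2}, q3→{q2}; now {q1, q2}.
Read 'b': q1→{q1, q2}, q2→{q0}; now {q0, q1, q2}.
State q5 is not in {q0, q1, q2}.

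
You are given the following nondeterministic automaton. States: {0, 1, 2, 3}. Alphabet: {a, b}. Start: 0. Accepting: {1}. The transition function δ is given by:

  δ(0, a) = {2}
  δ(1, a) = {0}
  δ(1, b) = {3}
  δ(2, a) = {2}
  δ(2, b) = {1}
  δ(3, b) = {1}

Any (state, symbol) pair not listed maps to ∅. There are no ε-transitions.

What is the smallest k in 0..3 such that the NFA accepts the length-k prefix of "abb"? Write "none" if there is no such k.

2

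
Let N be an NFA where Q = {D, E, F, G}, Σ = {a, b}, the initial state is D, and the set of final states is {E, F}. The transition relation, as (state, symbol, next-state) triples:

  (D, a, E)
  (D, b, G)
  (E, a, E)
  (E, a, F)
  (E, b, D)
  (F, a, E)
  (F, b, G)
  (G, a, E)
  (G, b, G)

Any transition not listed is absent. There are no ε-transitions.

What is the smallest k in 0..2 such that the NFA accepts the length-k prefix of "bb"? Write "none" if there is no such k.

Start in {D}.
Read 'b': D→{G}; now {G}.
Read 'b': G→{G}; now {G}.
No reachable set along the way intersects F.

none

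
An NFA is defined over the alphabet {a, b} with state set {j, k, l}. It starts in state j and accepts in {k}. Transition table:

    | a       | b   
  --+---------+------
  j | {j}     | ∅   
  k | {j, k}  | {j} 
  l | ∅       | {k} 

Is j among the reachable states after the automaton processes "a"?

Yes

Start in {j}.
Read 'a': j→{j}; now {j}.
State j is in {j}.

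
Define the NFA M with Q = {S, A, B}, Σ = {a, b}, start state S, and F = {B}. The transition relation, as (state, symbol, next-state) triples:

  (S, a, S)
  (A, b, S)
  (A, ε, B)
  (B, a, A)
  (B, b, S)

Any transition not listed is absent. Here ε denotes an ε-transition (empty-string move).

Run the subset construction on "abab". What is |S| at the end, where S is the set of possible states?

Start in {S}.
Read 'a': S→{S}; now {S}.
Read 'b': S→∅; now ∅.
The set is empty and remains empty for the remaining 2 symbols.
That set has 0 states.

0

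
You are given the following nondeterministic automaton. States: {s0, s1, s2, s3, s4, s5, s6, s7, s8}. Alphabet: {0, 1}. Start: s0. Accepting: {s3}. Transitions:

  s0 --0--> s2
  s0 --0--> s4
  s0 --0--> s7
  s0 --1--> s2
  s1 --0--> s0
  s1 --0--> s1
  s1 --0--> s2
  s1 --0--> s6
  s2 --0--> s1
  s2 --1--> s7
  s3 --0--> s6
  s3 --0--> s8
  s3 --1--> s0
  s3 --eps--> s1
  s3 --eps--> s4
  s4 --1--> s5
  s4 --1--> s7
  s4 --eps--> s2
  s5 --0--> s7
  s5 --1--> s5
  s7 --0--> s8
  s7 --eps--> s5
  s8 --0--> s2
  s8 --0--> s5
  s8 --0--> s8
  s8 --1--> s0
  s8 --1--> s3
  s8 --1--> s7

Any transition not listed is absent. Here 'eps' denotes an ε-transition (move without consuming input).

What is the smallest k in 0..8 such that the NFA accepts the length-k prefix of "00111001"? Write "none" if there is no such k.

Start in {s0}.
Read '0': {s0} → {s2, s4, s5, s7}.
Read '0': {s2, s4, s5, s7} → {s1, s5, s7, s8}.
Read '1': {s1, s5, s7, s8} → {s0, s1, s2, s3, s4, s5, s7}.
None of the earlier sets intersect F, but {s0, s1, s2, s3, s4, s5, s7} does.

3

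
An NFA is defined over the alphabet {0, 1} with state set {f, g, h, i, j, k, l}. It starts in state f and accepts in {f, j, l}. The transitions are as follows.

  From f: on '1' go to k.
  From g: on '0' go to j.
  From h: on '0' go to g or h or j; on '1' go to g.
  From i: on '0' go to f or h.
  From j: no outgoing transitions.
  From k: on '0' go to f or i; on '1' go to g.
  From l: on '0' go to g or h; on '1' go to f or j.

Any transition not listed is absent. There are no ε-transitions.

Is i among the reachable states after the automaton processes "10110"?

Start in {f}.
Read '1': f→{k}; now {k}.
Read '0': k→{f, i}; now {f, i}.
Read '1': f→{k}, i→∅; now {k}.
Read '1': k→{g}; now {g}.
Read '0': g→{j}; now {j}.
State i is not in {j}.

No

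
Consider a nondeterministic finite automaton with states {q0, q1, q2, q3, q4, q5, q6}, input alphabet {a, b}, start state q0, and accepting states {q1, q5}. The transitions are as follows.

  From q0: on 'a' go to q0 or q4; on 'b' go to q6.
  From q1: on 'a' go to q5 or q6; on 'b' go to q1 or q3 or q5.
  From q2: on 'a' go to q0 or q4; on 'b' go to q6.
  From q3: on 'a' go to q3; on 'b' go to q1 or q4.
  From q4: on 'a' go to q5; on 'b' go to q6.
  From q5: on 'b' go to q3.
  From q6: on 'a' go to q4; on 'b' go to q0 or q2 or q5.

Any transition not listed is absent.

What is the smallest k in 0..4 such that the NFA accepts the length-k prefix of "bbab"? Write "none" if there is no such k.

Start in {q0}.
Read 'b': {q0} → {q6}.
Read 'b': {q6} → {q0, q2, q5}.
None of the earlier sets intersect F, but {q0, q2, q5} does.

2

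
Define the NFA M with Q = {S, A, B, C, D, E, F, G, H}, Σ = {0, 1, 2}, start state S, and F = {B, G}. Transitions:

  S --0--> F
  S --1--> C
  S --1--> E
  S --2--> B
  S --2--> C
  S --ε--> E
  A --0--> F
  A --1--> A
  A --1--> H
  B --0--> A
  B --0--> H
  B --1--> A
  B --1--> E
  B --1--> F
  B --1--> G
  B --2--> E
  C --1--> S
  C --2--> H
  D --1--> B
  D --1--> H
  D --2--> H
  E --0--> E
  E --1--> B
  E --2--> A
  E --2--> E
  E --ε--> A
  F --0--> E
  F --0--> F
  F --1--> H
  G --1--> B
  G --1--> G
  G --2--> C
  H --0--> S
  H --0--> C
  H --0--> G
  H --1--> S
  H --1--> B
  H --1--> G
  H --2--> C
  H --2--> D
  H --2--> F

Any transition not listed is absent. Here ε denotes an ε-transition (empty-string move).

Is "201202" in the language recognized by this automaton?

Start: ε-closure({S}) = {S, A, E}.
Read '2': {S, A, E} → {A, B, C, E}.
Read '0': {A, B, C, E} → {A, E, F, H}.
Read '1': {A, E, F, H} → {S, A, B, E, G, H}.
Read '2': {S, A, B, E, G, H} → {A, B, C, D, E, F}.
Read '0': {A, B, C, D, E, F} → {A, E, F, H}.
Read '2': {A, E, F, H} → {A, C, D, E, F}.
The final set {A, C, D, E, F} contains no accepting state.

No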